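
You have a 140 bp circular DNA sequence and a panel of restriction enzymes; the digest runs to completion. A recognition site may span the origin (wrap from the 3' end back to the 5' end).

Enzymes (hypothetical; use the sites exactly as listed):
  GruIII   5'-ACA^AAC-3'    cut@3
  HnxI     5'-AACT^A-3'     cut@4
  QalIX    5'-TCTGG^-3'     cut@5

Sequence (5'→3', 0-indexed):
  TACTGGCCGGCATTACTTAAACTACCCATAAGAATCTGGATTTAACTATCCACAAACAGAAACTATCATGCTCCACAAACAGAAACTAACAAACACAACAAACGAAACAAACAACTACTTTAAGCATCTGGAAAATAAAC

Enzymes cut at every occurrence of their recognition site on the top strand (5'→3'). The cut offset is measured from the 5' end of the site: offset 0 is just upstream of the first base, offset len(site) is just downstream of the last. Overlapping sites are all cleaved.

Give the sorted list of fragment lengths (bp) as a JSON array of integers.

Site scan:
  GruIII ACAAAC/3: at [51, 74, 88, 97, 106] ⇒ [54, 77, 91, 100, 109]
  HnxI AACTA/4: at [19, 43, 60, 83, 112, 137] ⇒ [1, 23, 47, 64, 87, 116]
  QalIX TCTGG/5: at [34, 126] ⇒ [39, 131]

All cut coordinates (distinct, sorted): [1, 23, 39, 47, 54, 64, 77, 87, 91, 100, 109, 116, 131]

Fragment lengths:
  1→23: 22 bp
  23→39: 16 bp
  39→47: 8 bp
  47→54: 7 bp
  54→64: 10 bp
  64→77: 13 bp
  77→87: 10 bp
  87→91: 4 bp
  91→100: 9 bp
  100→109: 9 bp
  109→116: 7 bp
  116→131: 15 bp
  131→1 (wrap): 140-131+1 = 10 bp

[4,7,7,8,9,9,10,10,10,13,15,16,22]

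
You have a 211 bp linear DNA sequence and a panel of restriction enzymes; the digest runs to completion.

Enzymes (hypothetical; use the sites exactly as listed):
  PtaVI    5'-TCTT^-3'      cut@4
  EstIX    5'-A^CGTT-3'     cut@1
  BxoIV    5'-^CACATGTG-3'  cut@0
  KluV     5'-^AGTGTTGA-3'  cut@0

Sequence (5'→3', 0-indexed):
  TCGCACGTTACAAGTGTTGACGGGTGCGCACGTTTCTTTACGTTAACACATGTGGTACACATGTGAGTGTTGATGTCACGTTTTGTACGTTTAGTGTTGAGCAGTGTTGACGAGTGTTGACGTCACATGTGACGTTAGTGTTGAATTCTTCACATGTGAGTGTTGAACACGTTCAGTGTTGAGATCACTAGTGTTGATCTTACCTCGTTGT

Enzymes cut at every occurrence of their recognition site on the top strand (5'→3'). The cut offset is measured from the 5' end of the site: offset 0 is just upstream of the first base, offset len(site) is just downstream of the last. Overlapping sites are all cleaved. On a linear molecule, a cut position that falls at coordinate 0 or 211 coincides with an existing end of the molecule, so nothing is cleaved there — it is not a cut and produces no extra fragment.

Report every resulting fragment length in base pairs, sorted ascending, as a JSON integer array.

Scan for sites:
  PtaVI (TCTT, off=4): starts [34, 146, 197] → cuts [38, 150, 201]
  EstIX (ACGTT, off=1): starts [4, 29, 39, 77, 86, 131, 168] → cuts [5, 30, 40, 78, 87, 132, 169]
  BxoIV (CACATGTG, off=0): starts [46, 57, 123, 150] → cuts [46, 57, 123, 150]
  KluV (AGTGTTGA, off=0): starts [12, 65, 92, 102, 112, 136, 158, 174, 189] → cuts [12, 65, 92, 102, 112, 136, 158, 174, 189]

Pooled cuts: [5, 12, 30, 38, 40, 46, 57, 65, 78, 87, 92, 102, 112, 123, 132, 136, 150, 158, 169, 174, 189, 201]

Fragments:
  [0,5): 5 bp
  [5,12): 7 bp
  [12,30): 18 bp
  [30,38): 8 bp
  [38,40): 2 bp
  [40,46): 6 bp
  [46,57): 11 bp
  [57,65): 8 bp
  [65,78): 13 bp
  [78,87): 9 bp
  [87,92): 5 bp
  [92,102): 10 bp
  [102,112): 10 bp
  [112,123): 11 bp
  [123,132): 9 bp
  [132,136): 4 bp
  [136,150): 14 bp
  [150,158): 8 bp
  [158,169): 11 bp
  [169,174): 5 bp
  [174,189): 15 bp
  [189,201): 12 bp
  [201,211): 10 bp

[2,4,5,5,5,6,7,8,8,8,9,9,10,10,10,11,11,11,12,13,14,15,18]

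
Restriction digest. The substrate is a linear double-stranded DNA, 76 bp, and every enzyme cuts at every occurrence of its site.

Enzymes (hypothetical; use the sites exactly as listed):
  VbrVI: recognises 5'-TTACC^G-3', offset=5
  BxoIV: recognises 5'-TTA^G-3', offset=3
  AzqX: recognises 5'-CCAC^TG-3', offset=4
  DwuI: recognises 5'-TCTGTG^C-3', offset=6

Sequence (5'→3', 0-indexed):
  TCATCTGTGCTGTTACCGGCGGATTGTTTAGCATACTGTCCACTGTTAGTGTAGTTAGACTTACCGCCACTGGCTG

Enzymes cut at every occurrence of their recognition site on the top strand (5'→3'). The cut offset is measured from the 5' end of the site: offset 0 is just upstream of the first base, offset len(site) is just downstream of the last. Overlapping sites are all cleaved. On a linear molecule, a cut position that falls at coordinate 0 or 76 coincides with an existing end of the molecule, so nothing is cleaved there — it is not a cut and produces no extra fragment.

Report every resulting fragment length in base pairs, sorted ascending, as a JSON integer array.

Site scan:
  VbrVI TTACCG/5: at [12, 60] ⇒ [17, 65]
  BxoIV TTAG/3: at [27, 45, 54] ⇒ [30, 48, 57]
  AzqX CCACTG/4: at [39, 66] ⇒ [43, 70]
  DwuI TCTGTGC/6: at [3] ⇒ [9]

All cut coordinates (distinct, sorted): [9, 17, 30, 43, 48, 57, 65, 70]

Fragments:
  [0,9): 9 bp
  [9,17): 8 bp
  [17,30): 13 bp
  [30,43): 13 bp
  [43,48): 5 bp
  [48,57): 9 bp
  [57,65): 8 bp
  [65,70): 5 bp
  [70,76): 6 bp

[5,5,6,8,8,9,9,13,13]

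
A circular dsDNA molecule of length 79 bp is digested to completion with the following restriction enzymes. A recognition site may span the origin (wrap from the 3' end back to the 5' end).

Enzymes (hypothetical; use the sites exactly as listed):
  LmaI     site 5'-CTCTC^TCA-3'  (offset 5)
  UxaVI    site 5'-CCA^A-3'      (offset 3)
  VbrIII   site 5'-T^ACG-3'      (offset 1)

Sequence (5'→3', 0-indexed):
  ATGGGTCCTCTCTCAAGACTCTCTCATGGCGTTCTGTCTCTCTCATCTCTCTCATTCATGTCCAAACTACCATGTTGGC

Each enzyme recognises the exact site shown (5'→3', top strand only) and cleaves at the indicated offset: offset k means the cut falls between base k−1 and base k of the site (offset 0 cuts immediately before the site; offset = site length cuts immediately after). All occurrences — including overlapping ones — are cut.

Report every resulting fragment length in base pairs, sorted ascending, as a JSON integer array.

Scan for sites:
  LmaI (CTCTCTCA, off=5): starts [7, 18, 37, 46] → cuts [12, 23, 42, 51]
  UxaVI (CCAA, off=3): starts [61] → cuts [64]
  VbrIII (TACG, off=1): no sites

Pooled cuts: [12, 23, 42, 51, 64]

Fragment lengths:
  12→23: 11 bp
  23→42: 19 bp
  42→51: 9 bp
  51→64: 13 bp
  64→12 (wrap): 79-64+12 = 27 bp

[9,11,13,19,27]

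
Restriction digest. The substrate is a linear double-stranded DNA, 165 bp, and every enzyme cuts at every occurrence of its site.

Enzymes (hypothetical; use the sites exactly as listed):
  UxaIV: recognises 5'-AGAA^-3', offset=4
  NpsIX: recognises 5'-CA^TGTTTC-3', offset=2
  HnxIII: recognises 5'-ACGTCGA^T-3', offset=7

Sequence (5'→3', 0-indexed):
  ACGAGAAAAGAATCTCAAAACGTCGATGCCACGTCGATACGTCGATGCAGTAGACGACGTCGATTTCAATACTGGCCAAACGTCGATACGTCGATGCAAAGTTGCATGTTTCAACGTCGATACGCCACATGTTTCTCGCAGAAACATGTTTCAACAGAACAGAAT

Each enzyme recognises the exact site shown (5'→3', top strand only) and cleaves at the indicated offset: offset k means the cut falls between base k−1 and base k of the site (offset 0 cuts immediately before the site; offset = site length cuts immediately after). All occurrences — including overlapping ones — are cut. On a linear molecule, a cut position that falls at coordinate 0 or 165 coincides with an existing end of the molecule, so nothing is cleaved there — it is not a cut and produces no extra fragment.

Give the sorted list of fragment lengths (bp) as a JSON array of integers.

[1,3,5,5,7,8,8,9,11,12,13,14,14,14,18,23]

Site scan:
  UxaIV (AGAA, off=4): starts [3, 8, 139, 155, 160] → cuts [7, 12, 143, 159, 164]
  NpsIX (CATGTTTC, off=2): starts [104, 127, 144] → cuts [106, 129, 146]
  HnxIII (ACGTCGAT, off=7): starts [19, 30, 38, 56, 79, 87, 113] → cuts [26, 37, 45, 63, 86, 94, 120]

All cut coordinates (distinct, sorted): [7, 12, 26, 37, 45, 63, 86, 94, 106, 120, 129, 143, 146, 159, 164]

Fragments:
  [0,7): 7 bp
  [7,12): 5 bp
  [12,26): 14 bp
  [26,37): 11 bp
  [37,45): 8 bp
  [45,63): 18 bp
  [63,86): 23 bp
  [86,94): 8 bp
  [94,106): 12 bp
  [106,120): 14 bp
  [120,129): 9 bp
  [129,143): 14 bp
  [143,146): 3 bp
  [146,159): 13 bp
  [159,164): 5 bp
  [164,165): 1 bp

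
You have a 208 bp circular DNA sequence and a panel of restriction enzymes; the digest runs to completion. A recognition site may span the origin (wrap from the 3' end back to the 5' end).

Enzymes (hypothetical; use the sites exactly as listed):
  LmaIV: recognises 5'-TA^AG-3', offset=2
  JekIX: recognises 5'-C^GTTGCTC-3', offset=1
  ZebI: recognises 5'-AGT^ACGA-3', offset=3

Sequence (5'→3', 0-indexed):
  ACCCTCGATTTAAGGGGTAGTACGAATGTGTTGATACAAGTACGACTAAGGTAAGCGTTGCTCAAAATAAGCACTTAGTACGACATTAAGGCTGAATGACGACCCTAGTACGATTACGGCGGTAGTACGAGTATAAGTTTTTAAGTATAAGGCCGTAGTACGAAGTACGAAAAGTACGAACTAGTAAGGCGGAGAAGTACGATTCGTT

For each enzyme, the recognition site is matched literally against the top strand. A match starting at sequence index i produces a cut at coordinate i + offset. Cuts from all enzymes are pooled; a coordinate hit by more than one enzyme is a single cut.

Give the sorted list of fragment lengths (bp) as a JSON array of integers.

[3,5,6,7,7,8,9,9,9,9,10,10,11,12,13,17,20,21,22]

Scan for sites:
  LmaIV (TAAG, off=2): starts [10, 46, 51, 67, 86, 133, 141, 147, 184] → cuts [12, 48, 53, 69, 88, 135, 143, 149, 186]
  JekIX (CGTTGCTC, off=1): starts [55] → cuts [56]
  ZebI (AGTACGA, off=3): starts [18, 38, 76, 106, 123, 156, 163, 172, 195] → cuts [21, 41, 79, 109, 126, 159, 166, 175, 198]

All cut coordinates (distinct, sorted): [12, 21, 41, 48, 53, 56, 69, 79, 88, 109, 126, 135, 143, 149, 159, 166, 175, 186, 198]

Fragment lengths:
  12→21: 9 bp
  21→41: 20 bp
  41→48: 7 bp
  48→53: 5 bp
  53→56: 3 bp
  56→69: 13 bp
  69→79: 10 bp
  79→88: 9 bp
  88→109: 21 bp
  109→126: 17 bp
  126→135: 9 bp
  135→143: 8 bp
  143→149: 6 bp
  149→159: 10 bp
  159→166: 7 bp
  166→175: 9 bp
  175→186: 11 bp
  186→198: 12 bp
  198→12 (wrap): 208-198+12 = 22 bp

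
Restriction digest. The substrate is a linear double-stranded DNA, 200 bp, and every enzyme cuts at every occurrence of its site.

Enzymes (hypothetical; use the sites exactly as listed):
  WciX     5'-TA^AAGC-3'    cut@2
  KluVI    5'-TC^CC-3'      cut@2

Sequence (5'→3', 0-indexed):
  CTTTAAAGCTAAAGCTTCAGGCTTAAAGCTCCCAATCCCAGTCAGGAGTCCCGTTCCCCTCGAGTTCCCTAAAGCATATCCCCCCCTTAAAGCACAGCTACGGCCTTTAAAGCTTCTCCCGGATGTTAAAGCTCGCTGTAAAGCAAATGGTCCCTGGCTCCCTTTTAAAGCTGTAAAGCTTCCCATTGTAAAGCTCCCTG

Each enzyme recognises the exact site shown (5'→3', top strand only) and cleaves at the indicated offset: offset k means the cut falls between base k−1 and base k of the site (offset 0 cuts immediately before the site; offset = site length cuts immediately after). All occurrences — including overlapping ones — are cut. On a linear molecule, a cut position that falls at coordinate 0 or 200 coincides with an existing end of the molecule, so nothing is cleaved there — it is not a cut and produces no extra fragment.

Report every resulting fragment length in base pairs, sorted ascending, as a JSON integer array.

Per-enzyme occurrences:
  WciX TAAAGC/2: at [3, 9, 23, 69, 87, 107, 126, 138, 165, 173, 188] ⇒ [5, 11, 25, 71, 89, 109, 128, 140, 167, 175, 190]
  KluVI TCCC/2: at [29, 35, 48, 54, 65, 78, 116, 150, 158, 180, 194] ⇒ [31, 37, 50, 56, 67, 80, 118, 152, 160, 182, 196]

Pooled cuts: [5, 11, 25, 31, 37, 50, 56, 67, 71, 80, 89, 109, 118, 128, 140, 152, 160, 167, 175, 182, 190, 196]

Fragments:
  [0,5): 5 bp
  [5,11): 6 bp
  [11,25): 14 bp
  [25,31): 6 bp
  [31,37): 6 bp
  [37,50): 13 bp
  [50,56): 6 bp
  [56,67): 11 bp
  [67,71): 4 bp
  [71,80): 9 bp
  [80,89): 9 bp
  [89,109): 20 bp
  [109,118): 9 bp
  [118,128): 10 bp
  [128,140): 12 bp
  [140,152): 12 bp
  [152,160): 8 bp
  [160,167): 7 bp
  [167,175): 8 bp
  [175,182): 7 bp
  [182,190): 8 bp
  [190,196): 6 bp
  [196,200): 4 bp

[4,4,5,6,6,6,6,6,7,7,8,8,8,9,9,9,10,11,12,12,13,14,20]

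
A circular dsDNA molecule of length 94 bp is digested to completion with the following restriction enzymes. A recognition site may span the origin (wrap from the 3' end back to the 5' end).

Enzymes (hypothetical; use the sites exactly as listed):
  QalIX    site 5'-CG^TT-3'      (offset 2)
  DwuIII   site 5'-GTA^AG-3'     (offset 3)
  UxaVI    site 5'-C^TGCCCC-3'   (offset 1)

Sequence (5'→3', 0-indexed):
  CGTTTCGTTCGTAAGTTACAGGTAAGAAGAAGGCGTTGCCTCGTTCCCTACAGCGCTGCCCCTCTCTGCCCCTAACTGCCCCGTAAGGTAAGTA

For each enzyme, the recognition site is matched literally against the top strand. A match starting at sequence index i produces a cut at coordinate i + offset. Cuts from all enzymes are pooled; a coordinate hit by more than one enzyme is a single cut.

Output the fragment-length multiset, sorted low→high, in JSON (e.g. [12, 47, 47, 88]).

[5,5,6,6,8,9,10,10,11,11,13]

Site scan:
  QalIX (CGTT, off=2): starts [0, 5, 33, 41] → cuts [2, 7, 35, 43]
  DwuIII (GTAAG, off=3): starts [10, 21, 82, 87] → cuts [13, 24, 85, 90]
  UxaVI (CTGCCCC, off=1): starts [55, 65, 75] → cuts [56, 66, 76]

All cut coordinates (distinct, sorted): [2, 7, 13, 24, 35, 43, 56, 66, 76, 85, 90]

Fragments:
  2→7: 5 bp
  7→13: 6 bp
  13→24: 11 bp
  24→35: 11 bp
  35→43: 8 bp
  43→56: 13 bp
  56→66: 10 bp
  66→76: 10 bp
  76→85: 9 bp
  85→90: 5 bp
  90→2 (wrap): 94-90+2 = 6 bp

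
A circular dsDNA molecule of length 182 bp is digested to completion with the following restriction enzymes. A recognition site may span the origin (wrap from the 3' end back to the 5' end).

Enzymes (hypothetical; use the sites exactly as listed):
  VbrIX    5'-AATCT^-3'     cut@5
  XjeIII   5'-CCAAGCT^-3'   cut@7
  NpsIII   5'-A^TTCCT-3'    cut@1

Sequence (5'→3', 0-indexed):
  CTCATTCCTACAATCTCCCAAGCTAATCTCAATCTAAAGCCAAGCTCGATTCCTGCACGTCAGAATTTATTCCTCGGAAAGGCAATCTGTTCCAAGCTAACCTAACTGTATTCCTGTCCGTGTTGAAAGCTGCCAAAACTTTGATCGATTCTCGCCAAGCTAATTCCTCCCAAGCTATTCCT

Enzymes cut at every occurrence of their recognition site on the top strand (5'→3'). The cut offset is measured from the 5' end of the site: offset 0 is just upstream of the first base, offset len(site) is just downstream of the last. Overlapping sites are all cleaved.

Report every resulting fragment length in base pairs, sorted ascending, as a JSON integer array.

Site scan:
  VbrIX (AATCT, off=5): starts [11, 24, 30, 83] → cuts [16, 29, 35, 88]
  XjeIII (CCAAGCT, off=7): starts [17, 39, 91, 154, 169] → cuts [24, 46, 98, 161, 176]
  NpsIII (ATTCCT, off=1): starts [3, 48, 68, 109, 162, 176] → cuts [4, 49, 69, 110, 163, 177]

Pooled cuts: [4, 16, 24, 29, 35, 46, 49, 69, 88, 98, 110, 161, 163, 176, 177]

Fragments:
  4→16: 12 bp
  16→24: 8 bp
  24→29: 5 bp
  29→35: 6 bp
  35→46: 11 bp
  46→49: 3 bp
  49→69: 20 bp
  69→88: 19 bp
  88→98: 10 bp
  98→110: 12 bp
  110→161: 51 bp
  161→163: 2 bp
  163→176: 13 bp
  176→177: 1 bp
  177→4 (wrap): 182-177+4 = 9 bp

[1,2,3,5,6,8,9,10,11,12,12,13,19,20,51]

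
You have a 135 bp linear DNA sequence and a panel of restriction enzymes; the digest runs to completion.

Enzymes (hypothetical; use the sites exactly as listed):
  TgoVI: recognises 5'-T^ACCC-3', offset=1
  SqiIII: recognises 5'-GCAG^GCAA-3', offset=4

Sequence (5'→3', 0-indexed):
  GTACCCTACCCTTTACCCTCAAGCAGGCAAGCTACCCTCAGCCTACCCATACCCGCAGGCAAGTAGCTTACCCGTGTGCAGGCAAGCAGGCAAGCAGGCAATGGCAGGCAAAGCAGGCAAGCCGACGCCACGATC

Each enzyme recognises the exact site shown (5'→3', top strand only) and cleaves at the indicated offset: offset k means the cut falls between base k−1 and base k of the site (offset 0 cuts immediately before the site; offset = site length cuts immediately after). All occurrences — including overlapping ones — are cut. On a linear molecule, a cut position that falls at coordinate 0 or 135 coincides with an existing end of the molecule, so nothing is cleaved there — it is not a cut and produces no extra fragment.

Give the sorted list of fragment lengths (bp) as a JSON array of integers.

[2,5,6,7,7,8,8,8,9,10,11,11,12,12,19]

Site scan:
  TgoVI (TACCC, off=1): starts [1, 6, 13, 32, 43, 49, 68] → cuts [2, 7, 14, 33, 44, 50, 69]
  SqiIII (GCAGGCAA, off=4): starts [22, 54, 77, 85, 93, 103, 112] → cuts [26, 58, 81, 89, 97, 107, 116]

Pooled cuts: [2, 7, 14, 26, 33, 44, 50, 58, 69, 81, 89, 97, 107, 116]

Fragment lengths:
  [0,2): 2 bp
  [2,7): 5 bp
  [7,14): 7 bp
  [14,26): 12 bp
  [26,33): 7 bp
  [33,44): 11 bp
  [44,50): 6 bp
  [50,58): 8 bp
  [58,69): 11 bp
  [69,81): 12 bp
  [81,89): 8 bp
  [89,97): 8 bp
  [97,107): 10 bp
  [107,116): 9 bp
  [116,135): 19 bp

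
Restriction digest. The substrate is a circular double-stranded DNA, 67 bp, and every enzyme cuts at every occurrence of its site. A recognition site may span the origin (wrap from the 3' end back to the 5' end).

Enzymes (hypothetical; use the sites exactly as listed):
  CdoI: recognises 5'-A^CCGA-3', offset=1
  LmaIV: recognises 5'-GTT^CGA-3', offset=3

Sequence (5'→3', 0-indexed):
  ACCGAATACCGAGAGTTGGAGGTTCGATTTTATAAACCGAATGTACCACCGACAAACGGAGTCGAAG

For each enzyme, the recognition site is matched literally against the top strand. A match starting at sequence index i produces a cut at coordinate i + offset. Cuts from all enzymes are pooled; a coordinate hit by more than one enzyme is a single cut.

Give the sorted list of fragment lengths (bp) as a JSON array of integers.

Per-enzyme occurrences:
  CdoI (ACCGA, off=1): starts [0, 7, 35, 47] → cuts [1, 8, 36, 48]
  LmaIV (GTTCGA, off=3): starts [21] → cuts [24]

Pooled cuts: [1, 8, 24, 36, 48]

Fragments:
  1→8: 7 bp
  8→24: 16 bp
  24→36: 12 bp
  36→48: 12 bp
  48→1 (wrap): 67-48+1 = 20 bp

[7,12,12,16,20]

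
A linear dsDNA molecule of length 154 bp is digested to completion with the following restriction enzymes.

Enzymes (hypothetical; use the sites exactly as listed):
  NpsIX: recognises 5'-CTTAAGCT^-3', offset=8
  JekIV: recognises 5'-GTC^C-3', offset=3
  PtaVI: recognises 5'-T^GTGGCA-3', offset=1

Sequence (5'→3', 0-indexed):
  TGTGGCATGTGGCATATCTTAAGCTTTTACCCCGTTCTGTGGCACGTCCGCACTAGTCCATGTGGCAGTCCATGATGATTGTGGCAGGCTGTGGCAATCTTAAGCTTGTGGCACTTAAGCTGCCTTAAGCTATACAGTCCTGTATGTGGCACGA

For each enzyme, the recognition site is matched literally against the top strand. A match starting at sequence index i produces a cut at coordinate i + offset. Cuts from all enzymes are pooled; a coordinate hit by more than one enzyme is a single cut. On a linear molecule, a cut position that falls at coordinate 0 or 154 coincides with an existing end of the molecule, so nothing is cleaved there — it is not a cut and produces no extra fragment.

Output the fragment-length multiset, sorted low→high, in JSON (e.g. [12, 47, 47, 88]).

[1,1,3,6,7,8,9,9,10,10,10,10,10,13,14,16,17]

Per-enzyme occurrences:
  NpsIX CTTAAGCT/8: at [17, 98, 113, 123] ⇒ [25, 106, 121, 131]
  JekIV GTCC/3: at [45, 55, 67, 136] ⇒ [48, 58, 70, 139]
  PtaVI TGTGGCA/1: at [0, 7, 37, 60, 79, 89, 106, 144] ⇒ [1, 8, 38, 61, 80, 90, 107, 145]

Pooled cuts: [1, 8, 25, 38, 48, 58, 61, 70, 80, 90, 106, 107, 121, 131, 139, 145]

Fragment lengths:
  [0,1): 1 bp
  [1,8): 7 bp
  [8,25): 17 bp
  [25,38): 13 bp
  [38,48): 10 bp
  [48,58): 10 bp
  [58,61): 3 bp
  [61,70): 9 bp
  [70,80): 10 bp
  [80,90): 10 bp
  [90,106): 16 bp
  [106,107): 1 bp
  [107,121): 14 bp
  [121,131): 10 bp
  [131,139): 8 bp
  [139,145): 6 bp
  [145,154): 9 bp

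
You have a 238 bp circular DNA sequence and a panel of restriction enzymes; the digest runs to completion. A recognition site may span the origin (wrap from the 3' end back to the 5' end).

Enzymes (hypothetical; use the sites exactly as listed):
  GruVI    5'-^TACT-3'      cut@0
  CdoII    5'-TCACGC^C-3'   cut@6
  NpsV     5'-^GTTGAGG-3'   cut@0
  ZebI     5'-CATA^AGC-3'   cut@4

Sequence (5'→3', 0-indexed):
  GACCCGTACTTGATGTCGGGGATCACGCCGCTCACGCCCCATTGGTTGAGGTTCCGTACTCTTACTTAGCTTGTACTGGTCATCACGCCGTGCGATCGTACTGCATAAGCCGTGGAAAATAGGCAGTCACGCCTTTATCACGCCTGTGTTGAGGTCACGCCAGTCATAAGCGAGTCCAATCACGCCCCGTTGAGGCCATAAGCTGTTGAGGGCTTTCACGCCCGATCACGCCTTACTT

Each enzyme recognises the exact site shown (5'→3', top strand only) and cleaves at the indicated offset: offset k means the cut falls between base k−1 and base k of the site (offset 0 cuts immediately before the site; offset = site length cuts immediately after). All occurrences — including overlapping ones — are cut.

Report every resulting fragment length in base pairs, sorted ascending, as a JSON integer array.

[2,3,4,4,6,7,8,9,9,10,10,11,11,11,12,12,13,15,17,17,22,25]

Scan for sites:
  GruVI TACT/0: at [6, 56, 62, 73, 98, 233] ⇒ [6, 56, 62, 73, 98, 233]
  CdoII TCACGCC/6: at [22, 31, 82, 126, 137, 154, 179, 215, 225] ⇒ [28, 37, 88, 132, 143, 160, 185, 221, 231]
  NpsV GTTGAGG/0: at [44, 147, 188, 204] ⇒ [44, 147, 188, 204]
  ZebI CATAAGC/4: at [103, 164, 196] ⇒ [107, 168, 200]

Pooled cuts: [6, 28, 37, 44, 56, 62, 73, 88, 98, 107, 132, 143, 147, 160, 168, 185, 188, 200, 204, 221, 231, 233]

Fragment lengths:
  6→28: 22 bp
  28→37: 9 bp
  37→44: 7 bp
  44→56: 12 bp
  56→62: 6 bp
  62→73: 11 bp
  73→88: 15 bp
  88→98: 10 bp
  98→107: 9 bp
  107→132: 25 bp
  132→143: 11 bp
  143→147: 4 bp
  147→160: 13 bp
  160→168: 8 bp
  168→185: 17 bp
  185→188: 3 bp
  188→200: 12 bp
  200→204: 4 bp
  204→221: 17 bp
  221→231: 10 bp
  231→233: 2 bp
  233→6 (wrap): 238-233+6 = 11 bp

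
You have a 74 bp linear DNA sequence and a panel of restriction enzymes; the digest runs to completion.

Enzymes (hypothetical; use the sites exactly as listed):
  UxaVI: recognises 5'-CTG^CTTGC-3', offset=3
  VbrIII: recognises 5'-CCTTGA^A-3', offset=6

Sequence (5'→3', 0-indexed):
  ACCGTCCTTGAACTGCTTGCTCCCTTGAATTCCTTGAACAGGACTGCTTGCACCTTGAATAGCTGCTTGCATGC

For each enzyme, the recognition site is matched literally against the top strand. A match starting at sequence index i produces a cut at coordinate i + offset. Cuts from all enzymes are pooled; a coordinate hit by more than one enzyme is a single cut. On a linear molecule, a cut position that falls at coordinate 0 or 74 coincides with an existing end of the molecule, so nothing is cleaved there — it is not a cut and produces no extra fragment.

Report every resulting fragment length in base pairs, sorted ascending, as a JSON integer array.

Site scan:
  UxaVI (CTGCTTGC, off=3): starts [12, 43, 62] → cuts [15, 46, 65]
  VbrIII (CCTTGAA, off=6): starts [5, 22, 31, 52] → cuts [11, 28, 37, 58]

Pooled cuts: [11, 15, 28, 37, 46, 58, 65]

Fragment lengths:
  [0,11): 11 bp
  [11,15): 4 bp
  [15,28): 13 bp
  [28,37): 9 bp
  [37,46): 9 bp
  [46,58): 12 bp
  [58,65): 7 bp
  [65,74): 9 bp

[4,7,9,9,9,11,12,13]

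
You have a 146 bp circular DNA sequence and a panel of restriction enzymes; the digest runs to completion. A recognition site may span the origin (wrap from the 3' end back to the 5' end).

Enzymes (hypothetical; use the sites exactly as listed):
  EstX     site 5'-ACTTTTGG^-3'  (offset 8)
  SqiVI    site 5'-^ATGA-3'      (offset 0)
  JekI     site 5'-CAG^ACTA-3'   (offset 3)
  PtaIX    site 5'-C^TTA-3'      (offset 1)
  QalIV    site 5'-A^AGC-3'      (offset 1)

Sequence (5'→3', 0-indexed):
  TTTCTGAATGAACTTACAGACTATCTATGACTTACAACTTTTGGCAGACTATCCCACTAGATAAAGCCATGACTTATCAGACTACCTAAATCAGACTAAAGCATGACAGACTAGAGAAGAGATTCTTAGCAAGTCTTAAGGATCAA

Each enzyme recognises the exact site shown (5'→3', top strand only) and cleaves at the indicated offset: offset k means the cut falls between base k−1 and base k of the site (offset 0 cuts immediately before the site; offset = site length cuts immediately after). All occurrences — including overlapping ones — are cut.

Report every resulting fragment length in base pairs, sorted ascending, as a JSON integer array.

[3,3,4,5,5,5,6,6,7,7,7,10,13,14,16,17,18]

Scan for sites:
  EstX (ACTTTTGG, off=8): starts [36] → cuts [44]
  SqiVI (ATGA, off=0): starts [7, 26, 68, 102] → cuts [7, 26, 68, 102]
  JekI (CAGACTA, off=3): starts [16, 44, 77, 91, 106] → cuts [19, 47, 80, 94, 109]
  PtaIX (CTTA, off=1): starts [12, 30, 72, 124, 134] → cuts [13, 31, 73, 125, 135]
  QalIV (AAGC, off=1): starts [63, 98] → cuts [64, 99]

Pooled cuts: [7, 13, 19, 26, 31, 44, 47, 64, 68, 73, 80, 94, 99, 102, 109, 125, 135]

Fragments:
  7→13: 6 bp
  13→19: 6 bp
  19→26: 7 bp
  26→31: 5 bp
  31→44: 13 bp
  44→47: 3 bp
  47→64: 17 bp
  64→68: 4 bp
  68→73: 5 bp
  73→80: 7 bp
  80→94: 14 bp
  94→99: 5 bp
  99→102: 3 bp
  102→109: 7 bp
  109→125: 16 bp
  125→135: 10 bp
  135→7 (wrap): 146-135+7 = 18 bp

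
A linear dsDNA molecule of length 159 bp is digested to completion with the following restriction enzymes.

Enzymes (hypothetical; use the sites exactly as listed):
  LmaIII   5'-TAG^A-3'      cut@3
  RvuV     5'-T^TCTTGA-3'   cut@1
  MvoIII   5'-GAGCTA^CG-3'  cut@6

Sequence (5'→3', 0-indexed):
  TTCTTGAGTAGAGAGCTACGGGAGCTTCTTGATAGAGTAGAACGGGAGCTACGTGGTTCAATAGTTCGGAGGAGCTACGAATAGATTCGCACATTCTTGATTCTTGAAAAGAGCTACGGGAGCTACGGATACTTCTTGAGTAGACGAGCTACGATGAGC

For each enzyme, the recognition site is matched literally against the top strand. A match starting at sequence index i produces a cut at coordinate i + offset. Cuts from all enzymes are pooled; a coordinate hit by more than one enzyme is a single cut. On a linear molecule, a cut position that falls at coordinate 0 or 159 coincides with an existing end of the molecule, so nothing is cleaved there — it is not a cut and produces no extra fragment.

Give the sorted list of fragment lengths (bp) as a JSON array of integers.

[1,5,7,7,7,8,8,8,8,9,9,10,10,10,11,15,26]

Site scan:
  LmaIII TAGA/3: at [8, 32, 37, 81, 140] ⇒ [11, 35, 40, 84, 143]
  RvuV TTCTTGA/1: at [0, 25, 93, 100, 132] ⇒ [1, 26, 94, 101, 133]
  MvoIII GAGCTACG/6: at [12, 45, 71, 110, 119, 145] ⇒ [18, 51, 77, 116, 125, 151]

All cut coordinates (distinct, sorted): [1, 11, 18, 26, 35, 40, 51, 77, 84, 94, 101, 116, 125, 133, 143, 151]

Fragments:
  [0,1): 1 bp
  [1,11): 10 bp
  [11,18): 7 bp
  [18,26): 8 bp
  [26,35): 9 bp
  [35,40): 5 bp
  [40,51): 11 bp
  [51,77): 26 bp
  [77,84): 7 bp
  [84,94): 10 bp
  [94,101): 7 bp
  [101,116): 15 bp
  [116,125): 9 bp
  [125,133): 8 bp
  [133,143): 10 bp
  [143,151): 8 bp
  [151,159): 8 bp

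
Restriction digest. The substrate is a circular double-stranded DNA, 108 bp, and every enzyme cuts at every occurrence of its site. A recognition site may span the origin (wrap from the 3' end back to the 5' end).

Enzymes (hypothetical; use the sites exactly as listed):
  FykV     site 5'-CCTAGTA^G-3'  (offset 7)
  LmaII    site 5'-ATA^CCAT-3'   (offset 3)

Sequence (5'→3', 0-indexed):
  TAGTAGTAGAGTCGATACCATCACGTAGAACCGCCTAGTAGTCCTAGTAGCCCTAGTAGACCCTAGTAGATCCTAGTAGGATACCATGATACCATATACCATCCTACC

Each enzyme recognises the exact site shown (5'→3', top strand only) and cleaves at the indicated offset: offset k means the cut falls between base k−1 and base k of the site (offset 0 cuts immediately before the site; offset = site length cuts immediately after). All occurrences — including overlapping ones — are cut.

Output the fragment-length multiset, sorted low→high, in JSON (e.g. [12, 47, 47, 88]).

Per-enzyme occurrences:
  FykV (CCTAGTAG, off=7): starts [33, 42, 51, 61, 71, 106] → cuts [5, 40, 49, 58, 68, 78]
  LmaII (ATACCAT, off=3): starts [14, 80, 88, 95] → cuts [17, 83, 91, 98]

All cut coordinates (distinct, sorted): [5, 17, 40, 49, 58, 68, 78, 83, 91, 98]

Fragments:
  5→17: 12 bp
  17→40: 23 bp
  40→49: 9 bp
  49→58: 9 bp
  58→68: 10 bp
  68→78: 10 bp
  78→83: 5 bp
  83→91: 8 bp
  91→98: 7 bp
  98→5 (wrap): 108-98+5 = 15 bp

[5,7,8,9,9,10,10,12,15,23]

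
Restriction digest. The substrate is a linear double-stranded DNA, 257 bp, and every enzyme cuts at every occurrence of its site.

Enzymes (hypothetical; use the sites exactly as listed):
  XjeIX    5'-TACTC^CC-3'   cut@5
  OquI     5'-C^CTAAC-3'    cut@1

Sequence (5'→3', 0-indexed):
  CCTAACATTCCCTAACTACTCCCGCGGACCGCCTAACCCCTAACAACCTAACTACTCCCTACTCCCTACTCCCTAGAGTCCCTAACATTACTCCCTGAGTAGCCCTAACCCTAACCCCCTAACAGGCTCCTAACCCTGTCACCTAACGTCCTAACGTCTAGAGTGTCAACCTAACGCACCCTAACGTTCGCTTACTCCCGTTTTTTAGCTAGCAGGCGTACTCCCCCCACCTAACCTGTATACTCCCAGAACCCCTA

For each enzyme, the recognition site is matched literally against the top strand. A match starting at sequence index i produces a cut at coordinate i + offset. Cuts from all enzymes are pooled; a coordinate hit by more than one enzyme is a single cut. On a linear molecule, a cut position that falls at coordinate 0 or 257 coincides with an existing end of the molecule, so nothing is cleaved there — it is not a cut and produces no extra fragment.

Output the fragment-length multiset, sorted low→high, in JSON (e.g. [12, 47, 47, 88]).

[1,6,7,7,7,7,8,8,8,10,10,10,10,10,11,11,11,12,12,13,15,17,20,26]

Per-enzyme occurrences:
  XjeIX TACTCCC/5: at [16, 52, 59, 66, 88, 192, 218, 240] ⇒ [21, 57, 64, 71, 93, 197, 223, 245]
  OquI CCTAAC/1: at [0, 10, 31, 38, 46, 80, 103, 109, 117, 128, 141, 149, 169, 179, 229] ⇒ [1, 11, 32, 39, 47, 81, 104, 110, 118, 129, 142, 150, 170, 180, 230]

All cut coordinates (distinct, sorted): [1, 11, 21, 32, 39, 47, 57, 64, 71, 81, 93, 104, 110, 118, 129, 142, 150, 170, 180, 197, 223, 230, 245]

Fragments:
  [0,1): 1 bp
  [1,11): 10 bp
  [11,21): 10 bp
  [21,32): 11 bp
  [32,39): 7 bp
  [39,47): 8 bp
  [47,57): 10 bp
  [57,64): 7 bp
  [64,71): 7 bp
  [71,81): 10 bp
  [81,93): 12 bp
  [93,104): 11 bp
  [104,110): 6 bp
  [110,118): 8 bp
  [118,129): 11 bp
  [129,142): 13 bp
  [142,150): 8 bp
  [150,170): 20 bp
  [170,180): 10 bp
  [180,197): 17 bp
  [197,223): 26 bp
  [223,230): 7 bp
  [230,245): 15 bp
  [245,257): 12 bp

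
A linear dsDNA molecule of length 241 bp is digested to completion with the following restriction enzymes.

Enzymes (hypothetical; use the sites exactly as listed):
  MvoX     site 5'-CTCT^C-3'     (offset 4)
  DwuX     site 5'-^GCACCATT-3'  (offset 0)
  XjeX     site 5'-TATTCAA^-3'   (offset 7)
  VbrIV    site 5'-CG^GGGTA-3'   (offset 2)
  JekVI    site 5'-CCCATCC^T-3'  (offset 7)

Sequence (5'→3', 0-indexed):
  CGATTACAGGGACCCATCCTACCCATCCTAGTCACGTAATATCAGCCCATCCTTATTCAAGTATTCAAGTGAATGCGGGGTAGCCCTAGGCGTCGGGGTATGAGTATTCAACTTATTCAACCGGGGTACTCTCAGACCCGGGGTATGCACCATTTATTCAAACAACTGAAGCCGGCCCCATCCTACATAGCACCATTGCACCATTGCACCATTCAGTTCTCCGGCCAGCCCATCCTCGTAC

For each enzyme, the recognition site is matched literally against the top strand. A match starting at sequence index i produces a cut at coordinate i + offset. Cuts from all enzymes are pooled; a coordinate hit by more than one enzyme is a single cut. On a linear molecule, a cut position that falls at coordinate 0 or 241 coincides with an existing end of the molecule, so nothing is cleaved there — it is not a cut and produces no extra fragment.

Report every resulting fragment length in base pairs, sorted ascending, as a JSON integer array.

[3,6,6,6,8,8,8,8,8,9,9,9,9,15,16,18,19,22,24,30]

Per-enzyme occurrences:
  MvoX CTCTC/4: at [128] ⇒ [132]
  DwuX GCACCATT/0: at [146, 189, 197, 205] ⇒ [146, 189, 197, 205]
  XjeX TATTCAA/7: at [53, 61, 104, 113, 154] ⇒ [60, 68, 111, 120, 161]
  VbrIV CGGGGTA/2: at [75, 93, 121, 138] ⇒ [77, 95, 123, 140]
  JekVI CCCATCCT/7: at [12, 21, 45, 176, 228] ⇒ [19, 28, 52, 183, 235]

All cut coordinates (distinct, sorted): [19, 28, 52, 60, 68, 77, 95, 111, 120, 123, 132, 140, 146, 161, 183, 189, 197, 205, 235]

Fragments:
  [0,19): 19 bp
  [19,28): 9 bp
  [28,52): 24 bp
  [52,60): 8 bp
  [60,68): 8 bp
  [68,77): 9 bp
  [77,95): 18 bp
  [95,111): 16 bp
  [111,120): 9 bp
  [120,123): 3 bp
  [123,132): 9 bp
  [132,140): 8 bp
  [140,146): 6 bp
  [146,161): 15 bp
  [161,183): 22 bp
  [183,189): 6 bp
  [189,197): 8 bp
  [197,205): 8 bp
  [205,235): 30 bp
  [235,241): 6 bp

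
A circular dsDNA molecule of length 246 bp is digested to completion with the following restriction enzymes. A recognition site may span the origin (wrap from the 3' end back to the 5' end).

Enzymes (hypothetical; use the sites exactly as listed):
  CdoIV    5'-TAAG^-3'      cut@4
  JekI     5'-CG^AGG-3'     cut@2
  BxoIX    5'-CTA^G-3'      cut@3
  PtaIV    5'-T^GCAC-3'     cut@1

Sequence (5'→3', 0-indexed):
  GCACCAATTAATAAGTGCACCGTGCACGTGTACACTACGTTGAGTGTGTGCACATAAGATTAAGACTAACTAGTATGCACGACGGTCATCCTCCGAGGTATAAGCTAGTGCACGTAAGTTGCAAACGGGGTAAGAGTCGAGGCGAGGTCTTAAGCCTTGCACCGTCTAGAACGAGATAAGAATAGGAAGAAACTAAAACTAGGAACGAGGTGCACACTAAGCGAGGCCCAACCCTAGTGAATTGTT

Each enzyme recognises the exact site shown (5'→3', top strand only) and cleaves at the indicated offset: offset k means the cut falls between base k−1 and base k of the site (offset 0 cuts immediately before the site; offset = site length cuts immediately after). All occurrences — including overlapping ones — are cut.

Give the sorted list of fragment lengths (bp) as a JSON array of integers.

[1,2,2,3,4,4,4,5,5,6,6,7,8,9,9,9,10,10,10,10,12,13,15,16,19,21,26]

Scan for sites:
  CdoIV (TAAG, off=4): starts [11, 54, 60, 100, 114, 130, 150, 176, 217] → cuts [15, 58, 64, 104, 118, 134, 154, 180, 221]
  JekI (CGAGG, off=2): starts [93, 137, 142, 205, 221] → cuts [95, 139, 144, 207, 223]
  BxoIX (CTAG, off=3): starts [69, 104, 165, 198, 233] → cuts [72, 107, 168, 201, 236]
  PtaIV (TGCAC, off=1): starts [15, 22, 48, 75, 108, 157, 210, 245] → cuts [0, 16, 23, 49, 76, 109, 158, 211]

All cut coordinates (distinct, sorted): [0, 15, 16, 23, 49, 58, 64, 72, 76, 95, 104, 107, 109, 118, 134, 139, 144, 154, 158, 168, 180, 201, 207, 211, 221, 223, 236]

Fragments:
  0→15: 15 bp
  15→16: 1 bp
  16→23: 7 bp
  23→49: 26 bp
  49→58: 9 bp
  58→64: 6 bp
  64→72: 8 bp
  72→76: 4 bp
  76→95: 19 bp
  95→104: 9 bp
  104→107: 3 bp
  107→109: 2 bp
  109→118: 9 bp
  118→134: 16 bp
  134→139: 5 bp
  139→144: 5 bp
  144→154: 10 bp
  154→158: 4 bp
  158→168: 10 bp
  168→180: 12 bp
  180→201: 21 bp
  201→207: 6 bp
  207→211: 4 bp
  211→221: 10 bp
  221→223: 2 bp
  223→236: 13 bp
  236→0 (wrap): 246-236+0 = 10 bp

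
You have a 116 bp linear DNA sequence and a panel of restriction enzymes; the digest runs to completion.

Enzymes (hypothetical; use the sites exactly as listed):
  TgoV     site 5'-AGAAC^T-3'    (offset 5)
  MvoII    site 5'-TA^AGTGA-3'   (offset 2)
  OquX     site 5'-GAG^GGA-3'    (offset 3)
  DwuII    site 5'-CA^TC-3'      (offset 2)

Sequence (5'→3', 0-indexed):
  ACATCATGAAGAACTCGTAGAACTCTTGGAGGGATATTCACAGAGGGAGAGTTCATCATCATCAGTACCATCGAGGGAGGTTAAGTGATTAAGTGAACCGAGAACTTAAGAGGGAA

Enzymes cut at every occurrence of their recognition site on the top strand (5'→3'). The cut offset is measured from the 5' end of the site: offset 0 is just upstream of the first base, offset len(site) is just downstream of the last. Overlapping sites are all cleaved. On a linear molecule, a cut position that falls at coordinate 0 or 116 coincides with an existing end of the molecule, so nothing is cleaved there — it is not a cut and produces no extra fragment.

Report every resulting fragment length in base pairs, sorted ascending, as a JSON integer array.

Per-enzyme occurrences:
  TgoV (AGAACT, off=5): starts [9, 18, 100] → cuts [14, 23, 105]
  MvoII (TAAGTGA, off=2): starts [81, 89] → cuts [83, 91]
  OquX (GAGGGA, off=3): starts [28, 42, 72, 109] → cuts [31, 45, 75, 112]
  DwuII (CATC, off=2): starts [1, 53, 56, 59, 68] → cuts [3, 55, 58, 61, 70]

Pooled cuts: [3, 14, 23, 31, 45, 55, 58, 61, 70, 75, 83, 91, 105, 112]

Fragment lengths:
  [0,3): 3 bp
  [3,14): 11 bp
  [14,23): 9 bp
  [23,31): 8 bp
  [31,45): 14 bp
  [45,55): 10 bp
  [55,58): 3 bp
  [58,61): 3 bp
  [61,70): 9 bp
  [70,75): 5 bp
  [75,83): 8 bp
  [83,91): 8 bp
  [91,105): 14 bp
  [105,112): 7 bp
  [112,116): 4 bp

[3,3,3,4,5,7,8,8,8,9,9,10,11,14,14]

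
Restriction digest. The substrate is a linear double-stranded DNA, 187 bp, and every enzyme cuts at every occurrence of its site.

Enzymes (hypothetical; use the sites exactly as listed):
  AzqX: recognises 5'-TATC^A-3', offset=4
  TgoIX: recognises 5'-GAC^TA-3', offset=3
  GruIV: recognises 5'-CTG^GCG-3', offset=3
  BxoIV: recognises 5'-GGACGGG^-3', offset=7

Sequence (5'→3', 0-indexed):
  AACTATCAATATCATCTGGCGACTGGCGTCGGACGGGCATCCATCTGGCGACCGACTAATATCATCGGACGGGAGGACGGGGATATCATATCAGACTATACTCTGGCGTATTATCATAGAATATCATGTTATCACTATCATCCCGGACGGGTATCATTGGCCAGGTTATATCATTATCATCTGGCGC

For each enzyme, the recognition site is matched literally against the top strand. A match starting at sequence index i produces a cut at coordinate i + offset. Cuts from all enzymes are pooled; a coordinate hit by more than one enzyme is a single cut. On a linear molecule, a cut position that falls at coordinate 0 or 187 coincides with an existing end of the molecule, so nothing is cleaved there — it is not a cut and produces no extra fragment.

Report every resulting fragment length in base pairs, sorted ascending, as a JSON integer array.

Site scan:
  AzqX (TATCA, off=4): starts [3, 9, 59, 83, 88, 111, 121, 129, 135, 151, 168, 174] → cuts [7, 13, 63, 87, 92, 115, 125, 133, 139, 155, 172, 178]
  TgoIX (GACTA, off=3): starts [53, 93] → cuts [56, 96]
  GruIV (CTGGCG, off=3): starts [15, 22, 44, 102, 180] → cuts [18, 25, 47, 105, 183]
  BxoIV (GGACGGG, off=7): starts [30, 66, 74, 144] → cuts [37, 73, 81, 151]

Pooled cuts: [7, 13, 18, 25, 37, 47, 56, 63, 73, 81, 87, 92, 96, 105, 115, 125, 133, 139, 151, 155, 172, 178, 183]

Fragments:
  [0,7): 7 bp
  [7,13): 6 bp
  [13,18): 5 bp
  [18,25): 7 bp
  [25,37): 12 bp
  [37,47): 10 bp
  [47,56): 9 bp
  [56,63): 7 bp
  [63,73): 10 bp
  [73,81): 8 bp
  [81,87): 6 bp
  [87,92): 5 bp
  [92,96): 4 bp
  [96,105): 9 bp
  [105,115): 10 bp
  [115,125): 10 bp
  [125,133): 8 bp
  [133,139): 6 bp
  [139,151): 12 bp
  [151,155): 4 bp
  [155,172): 17 bp
  [172,178): 6 bp
  [178,183): 5 bp
  [183,187): 4 bp

[4,4,4,5,5,5,6,6,6,6,7,7,7,8,8,9,9,10,10,10,10,12,12,17]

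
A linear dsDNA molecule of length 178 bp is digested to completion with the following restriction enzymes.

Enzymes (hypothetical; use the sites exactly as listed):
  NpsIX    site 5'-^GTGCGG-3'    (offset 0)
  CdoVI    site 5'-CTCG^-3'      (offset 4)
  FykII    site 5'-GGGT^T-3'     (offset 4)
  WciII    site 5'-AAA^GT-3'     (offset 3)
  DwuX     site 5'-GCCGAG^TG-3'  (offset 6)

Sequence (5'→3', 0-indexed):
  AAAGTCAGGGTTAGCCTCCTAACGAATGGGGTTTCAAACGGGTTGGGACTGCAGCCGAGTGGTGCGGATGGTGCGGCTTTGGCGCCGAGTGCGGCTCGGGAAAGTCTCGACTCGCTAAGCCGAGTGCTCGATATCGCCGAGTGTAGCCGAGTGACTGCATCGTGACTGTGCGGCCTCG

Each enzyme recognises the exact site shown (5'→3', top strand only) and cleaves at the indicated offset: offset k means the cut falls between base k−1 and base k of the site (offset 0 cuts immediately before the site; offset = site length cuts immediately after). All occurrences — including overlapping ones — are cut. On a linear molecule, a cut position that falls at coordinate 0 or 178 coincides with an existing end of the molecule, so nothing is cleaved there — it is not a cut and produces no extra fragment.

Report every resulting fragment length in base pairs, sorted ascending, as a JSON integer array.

[1,2,3,5,5,6,6,8,9,9,10,10,11,11,11,16,16,18,21]

Site scan:
  NpsIX GTGCGG/0: at [61, 70, 88, 167] ⇒ [61, 70, 88, 167]
  CdoVI CTCG/4: at [94, 105, 110, 126, 174] ⇒ [98, 109, 114, 130] (position 178 is a terminus of the linear molecule — no cut)
  FykII GGGTT/4: at [7, 28, 39] ⇒ [11, 32, 43]
  WciII AAAGT/3: at [0, 100] ⇒ [3, 103]
  DwuX GCCGAGTG/6: at [53, 83, 118, 135, 145] ⇒ [59, 89, 124, 141, 151]

All cut coordinates (distinct, sorted): [3, 11, 32, 43, 59, 61, 70, 88, 89, 98, 103, 109, 114, 124, 130, 141, 151, 167]

Fragments:
  [0,3): 3 bp
  [3,11): 8 bp
  [11,32): 21 bp
  [32,43): 11 bp
  [43,59): 16 bp
  [59,61): 2 bp
  [61,70): 9 bp
  [70,88): 18 bp
  [88,89): 1 bp
  [89,98): 9 bp
  [98,103): 5 bp
  [103,109): 6 bp
  [109,114): 5 bp
  [114,124): 10 bp
  [124,130): 6 bp
  [130,141): 11 bp
  [141,151): 10 bp
  [151,167): 16 bp
  [167,178): 11 bp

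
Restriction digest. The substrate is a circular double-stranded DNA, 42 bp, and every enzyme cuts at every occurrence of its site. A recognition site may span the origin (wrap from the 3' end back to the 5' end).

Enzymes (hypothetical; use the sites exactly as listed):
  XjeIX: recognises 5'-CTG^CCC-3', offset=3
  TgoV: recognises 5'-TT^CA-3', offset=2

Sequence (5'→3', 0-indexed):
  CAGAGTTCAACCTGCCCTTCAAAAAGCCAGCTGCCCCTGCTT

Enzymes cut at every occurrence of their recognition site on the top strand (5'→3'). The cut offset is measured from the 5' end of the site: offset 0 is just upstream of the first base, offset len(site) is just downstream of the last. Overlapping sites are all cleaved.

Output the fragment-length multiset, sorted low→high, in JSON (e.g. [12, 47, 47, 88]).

[5,7,7,9,14]

Site scan:
  XjeIX (CTGCCC, off=3): starts [11, 30] → cuts [14, 33]
  TgoV (TTCA, off=2): starts [5, 17, 40] → cuts [0, 7, 19]

Pooled cuts: [0, 7, 14, 19, 33]

Fragment lengths:
  0→7: 7 bp
  7→14: 7 bp
  14→19: 5 bp
  19→33: 14 bp
  33→0 (wrap): 42-33+0 = 9 bp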